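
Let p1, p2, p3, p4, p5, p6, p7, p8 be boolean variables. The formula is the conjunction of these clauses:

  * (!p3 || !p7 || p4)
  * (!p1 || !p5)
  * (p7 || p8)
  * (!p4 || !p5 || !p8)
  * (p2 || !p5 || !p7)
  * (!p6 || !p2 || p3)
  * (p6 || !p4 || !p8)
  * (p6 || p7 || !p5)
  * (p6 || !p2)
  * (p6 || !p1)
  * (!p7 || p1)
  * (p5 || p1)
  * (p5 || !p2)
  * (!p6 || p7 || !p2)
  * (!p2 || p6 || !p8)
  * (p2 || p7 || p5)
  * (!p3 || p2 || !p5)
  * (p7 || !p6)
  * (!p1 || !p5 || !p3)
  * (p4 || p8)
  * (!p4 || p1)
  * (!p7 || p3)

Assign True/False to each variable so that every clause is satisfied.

p1=True, p2=False, p3=True, p4=True, p5=False, p6=True, p7=True, p8=False

Set p1 = True and propagate.
  then p5 is forced to False.
  then p6 is forced to True.
  then p2 is forced to False.
  then p7 is forced to True.
  then p3 is forced to True.
  then p4 is forced to True.
p8 is now unconstrained; take p8 = False.
Every clause has at least one true literal under this assignment.
Check each clause:
  1. (!p3 || !p7 || p4) — p4 is true.
  2. (!p5 || !p1) — !p5 is true.
  3. (p8 || p7) — p7 is true.
  4. (!p5 || !p4 || !p8) — !p8 is true.
  5. (!p7 || p2 || !p5) — !p5 is true.
  6. (p3 || !p6 || !p2) — p3 is true.
  7. (!p8 || p6 || !p4) — !p8 is true.
  8. (p6 || p7 || !p5) — !p5 is true.
  9. (!p2 || p6) — !p2 is true.
  10. (p6 || !p1) — p6 is true.
  11. (p1 || !p7) — p1 is true.
  12. (p1 || p5) — p1 is true.
  13. (!p2 || p5) — !p2 is true.
  14. (!p6 || p7 || !p2) — !p2 is true.
  15. (!p2 || p6 || !p8) — !p8 is true.
  16. (p7 || p2 || p5) — p7 is true.
  17. (p2 || !p5 || !p3) — !p5 is true.
  18. (!p6 || p7) — p7 is true.
  19. (!p1 || !p5 || !p3) — !p5 is true.
  20. (p8 || p4) — p4 is true.
  21. (p1 || !p4) — p1 is true.
  22. (!p7 || p3) — p3 is true.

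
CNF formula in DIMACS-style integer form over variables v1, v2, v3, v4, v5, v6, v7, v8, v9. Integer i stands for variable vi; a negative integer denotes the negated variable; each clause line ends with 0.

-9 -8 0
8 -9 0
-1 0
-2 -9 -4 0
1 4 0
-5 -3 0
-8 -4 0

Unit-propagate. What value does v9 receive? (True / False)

(~v1) stands alone — v1 = False.
In (v1 \/ v4), v1 is now false; v4 must hold, so v4 = True.
From (~v4 \/ ~v8) and v4 = True: v8 = False.
(~v9 \/ v8) with v8 = False leaves only ~v9, so v9 = False.

False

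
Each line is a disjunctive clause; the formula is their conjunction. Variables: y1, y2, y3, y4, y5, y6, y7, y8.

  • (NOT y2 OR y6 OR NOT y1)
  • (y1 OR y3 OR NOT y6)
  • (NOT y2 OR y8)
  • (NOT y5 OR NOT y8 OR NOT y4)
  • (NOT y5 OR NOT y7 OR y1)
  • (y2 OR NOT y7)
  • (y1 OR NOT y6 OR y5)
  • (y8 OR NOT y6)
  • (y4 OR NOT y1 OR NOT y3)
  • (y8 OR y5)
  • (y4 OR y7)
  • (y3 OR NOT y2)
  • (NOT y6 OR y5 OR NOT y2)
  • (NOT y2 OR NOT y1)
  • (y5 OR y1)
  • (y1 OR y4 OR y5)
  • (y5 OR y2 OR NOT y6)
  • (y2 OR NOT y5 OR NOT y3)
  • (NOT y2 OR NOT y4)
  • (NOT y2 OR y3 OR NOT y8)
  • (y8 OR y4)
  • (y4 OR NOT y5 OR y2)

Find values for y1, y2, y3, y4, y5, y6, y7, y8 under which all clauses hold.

Set y1 = True and propagate.
  then y2 is forced to False.
  then y7 is forced to False.
  then y4 is forced to True.
The remaining clauses are satisfied by y3 = False, y5 = False, y6 = False, y8 = True.

y1=T, y2=F, y3=F, y4=T, y5=F, y6=F, y7=F, y8=T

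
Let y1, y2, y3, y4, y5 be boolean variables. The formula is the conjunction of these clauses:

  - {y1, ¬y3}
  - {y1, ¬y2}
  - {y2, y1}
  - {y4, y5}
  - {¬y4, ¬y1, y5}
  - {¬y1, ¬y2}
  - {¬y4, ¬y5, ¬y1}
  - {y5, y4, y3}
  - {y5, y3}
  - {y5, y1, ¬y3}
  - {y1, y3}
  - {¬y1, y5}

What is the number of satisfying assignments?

The models are:
  y1=1 y2=0 y3=0 y4=0 y5=1
  y1=1 y2=0 y3=1 y4=0 y5=1
Count: 2.

2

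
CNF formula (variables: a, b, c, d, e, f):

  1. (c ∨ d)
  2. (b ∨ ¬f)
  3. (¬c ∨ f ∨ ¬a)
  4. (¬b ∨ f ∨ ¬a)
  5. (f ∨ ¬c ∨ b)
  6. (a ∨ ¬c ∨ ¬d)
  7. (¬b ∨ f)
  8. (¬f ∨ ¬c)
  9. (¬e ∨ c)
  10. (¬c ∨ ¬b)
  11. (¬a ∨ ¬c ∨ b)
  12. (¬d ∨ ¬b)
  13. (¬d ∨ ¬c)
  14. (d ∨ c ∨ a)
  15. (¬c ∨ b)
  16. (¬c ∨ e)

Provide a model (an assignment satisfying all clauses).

a = F, b = F, c = F, d = T, e = F, f = F

Check each clause:
  1. (d ∨ c) — d is true.
  2. (b ∨ ¬f) — ¬f is true.
  3. (¬c ∨ ¬a ∨ f) — ¬c is true.
  4. (¬a ∨ ¬b ∨ f) — ¬a is true.
  5. (b ∨ f ∨ ¬c) — ¬c is true.
  6. (¬d ∨ ¬c ∨ a) — ¬c is true.
  7. (f ∨ ¬b) — ¬b is true.
  8. (¬c ∨ ¬f) — ¬f is true.
  9. (c ∨ ¬e) — ¬e is true.
  10. (¬b ∨ ¬c) — ¬c is true.
  11. (¬a ∨ ¬c ∨ b) — ¬c is true.
  12. (¬b ∨ ¬d) — ¬b is true.
  13. (¬c ∨ ¬d) — ¬c is true.
  14. (a ∨ c ∨ d) — d is true.
  15. (b ∨ ¬c) — ¬c is true.
  16. (e ∨ ¬c) — ¬c is true.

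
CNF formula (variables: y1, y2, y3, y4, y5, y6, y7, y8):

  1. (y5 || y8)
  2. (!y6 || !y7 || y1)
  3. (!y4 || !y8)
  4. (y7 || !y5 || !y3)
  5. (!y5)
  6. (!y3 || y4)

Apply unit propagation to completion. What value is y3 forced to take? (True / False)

(!y5) stands alone — y5 = False.
(y5 || y8): since y5 = False, the clause reduces to (y8). y8 = True.
(!y8 || !y4): since y8 = True, the clause reduces to (!y4). y4 = False.
(!y3 || y4): since y4 = False, the clause reduces to (!y3). y3 = False.

False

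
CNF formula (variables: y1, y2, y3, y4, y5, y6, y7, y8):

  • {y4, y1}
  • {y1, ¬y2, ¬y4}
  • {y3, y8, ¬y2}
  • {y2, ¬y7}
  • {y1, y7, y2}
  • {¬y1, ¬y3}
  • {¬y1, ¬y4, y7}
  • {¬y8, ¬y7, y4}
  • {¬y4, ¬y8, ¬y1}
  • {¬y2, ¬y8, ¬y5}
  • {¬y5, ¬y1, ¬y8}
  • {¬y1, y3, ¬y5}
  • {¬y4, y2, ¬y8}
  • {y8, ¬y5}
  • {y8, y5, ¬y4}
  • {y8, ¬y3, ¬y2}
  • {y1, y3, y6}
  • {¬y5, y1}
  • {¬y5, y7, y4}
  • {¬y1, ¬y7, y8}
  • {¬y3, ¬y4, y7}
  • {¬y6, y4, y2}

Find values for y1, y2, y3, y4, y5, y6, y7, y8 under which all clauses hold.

Set y1 = True and propagate.
  then y3 is forced to False.
  then y5 is forced to False.
The remaining clauses are satisfied by y2 = False, y4 = False, y6 = False, y7 = False, y8 = True.

y1=T  y2=F  y3=F  y4=F  y5=F  y6=F  y7=F  y8=T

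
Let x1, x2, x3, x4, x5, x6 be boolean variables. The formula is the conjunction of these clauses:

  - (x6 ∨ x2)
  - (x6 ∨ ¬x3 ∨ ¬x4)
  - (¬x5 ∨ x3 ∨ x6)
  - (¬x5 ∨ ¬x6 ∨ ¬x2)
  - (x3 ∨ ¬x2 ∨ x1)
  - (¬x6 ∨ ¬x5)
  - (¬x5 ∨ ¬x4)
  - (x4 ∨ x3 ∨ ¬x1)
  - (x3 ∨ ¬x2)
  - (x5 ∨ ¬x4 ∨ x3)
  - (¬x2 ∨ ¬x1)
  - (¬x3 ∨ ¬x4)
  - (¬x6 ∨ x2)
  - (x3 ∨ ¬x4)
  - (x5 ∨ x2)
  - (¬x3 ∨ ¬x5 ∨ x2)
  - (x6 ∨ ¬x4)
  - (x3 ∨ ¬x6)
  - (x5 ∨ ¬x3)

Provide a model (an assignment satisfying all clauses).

Branch on x1: take x1 = False.
The remaining clauses are satisfied by x2 = True, x3 = True, x4 = False, x5 = True, x6 = False.

x1 = False, x2 = True, x3 = True, x4 = False, x5 = True, x6 = False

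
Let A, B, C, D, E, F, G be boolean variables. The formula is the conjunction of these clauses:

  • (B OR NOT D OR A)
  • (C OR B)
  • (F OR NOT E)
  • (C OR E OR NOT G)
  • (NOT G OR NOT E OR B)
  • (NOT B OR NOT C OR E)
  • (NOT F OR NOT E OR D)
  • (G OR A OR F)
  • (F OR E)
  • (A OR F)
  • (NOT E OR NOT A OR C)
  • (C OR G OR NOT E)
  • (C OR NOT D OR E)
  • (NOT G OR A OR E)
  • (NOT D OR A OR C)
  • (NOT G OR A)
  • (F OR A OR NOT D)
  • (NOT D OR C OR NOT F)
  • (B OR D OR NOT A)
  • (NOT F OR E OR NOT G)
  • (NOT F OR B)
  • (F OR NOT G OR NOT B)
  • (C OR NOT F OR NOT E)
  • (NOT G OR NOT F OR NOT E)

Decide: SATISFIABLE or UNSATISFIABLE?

Set A = False and propagate.
  then F is forced to True.
  then G is forced to False.
  then B is forced to True.
Branch on C: take C = False.
  then E is forced to False.
  then D is forced to False.
Every clause has at least one true literal under this assignment.
So A=0, B=1, C=0, D=0, E=0, F=1, G=0 is a satisfying assignment.

SATISFIABLE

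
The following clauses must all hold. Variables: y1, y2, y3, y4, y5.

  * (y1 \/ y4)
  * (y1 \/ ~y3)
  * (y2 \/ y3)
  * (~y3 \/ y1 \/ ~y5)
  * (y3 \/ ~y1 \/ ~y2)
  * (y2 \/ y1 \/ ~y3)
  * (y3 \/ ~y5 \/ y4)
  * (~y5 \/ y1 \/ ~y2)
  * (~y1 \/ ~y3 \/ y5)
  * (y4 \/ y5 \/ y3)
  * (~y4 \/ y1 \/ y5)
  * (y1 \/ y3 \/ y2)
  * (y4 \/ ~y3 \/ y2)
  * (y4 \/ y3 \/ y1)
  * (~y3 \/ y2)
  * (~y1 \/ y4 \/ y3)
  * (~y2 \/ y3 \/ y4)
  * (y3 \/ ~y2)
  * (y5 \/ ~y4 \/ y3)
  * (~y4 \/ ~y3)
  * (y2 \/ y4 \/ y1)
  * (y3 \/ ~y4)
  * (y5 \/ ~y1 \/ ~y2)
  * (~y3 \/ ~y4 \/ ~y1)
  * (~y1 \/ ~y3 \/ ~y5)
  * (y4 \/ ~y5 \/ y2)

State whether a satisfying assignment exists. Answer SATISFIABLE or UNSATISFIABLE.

y3 = True:
  propagation gives y1=True, y5=True; an empty clause results — contradiction.
y3 = False:
  propagation gives y2=True; an empty clause results — contradiction.
Every branch closes, so no satisfying assignment exists.

UNSATISFIABLE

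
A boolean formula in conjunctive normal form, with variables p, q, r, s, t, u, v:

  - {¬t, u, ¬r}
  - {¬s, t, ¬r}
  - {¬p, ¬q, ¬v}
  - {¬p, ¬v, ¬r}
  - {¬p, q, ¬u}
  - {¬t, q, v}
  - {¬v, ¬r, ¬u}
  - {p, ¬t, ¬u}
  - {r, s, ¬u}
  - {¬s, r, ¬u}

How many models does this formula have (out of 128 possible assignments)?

35

Split on r, then u.
  r=T, u=T: 5 of the 32 assignments to (p,q,s,t,v) work.
  r=T, u=F: q free; 3 ways for (p,s,t,v) × 2^1 = 6.
  r=F, u=T: a clause becomes empty — 0.
  r=F, u=F: s free; 12 ways for (p,q,t,v) × 2^1 = 24.
Total: 5 + 6 + 0 + 24 = 35.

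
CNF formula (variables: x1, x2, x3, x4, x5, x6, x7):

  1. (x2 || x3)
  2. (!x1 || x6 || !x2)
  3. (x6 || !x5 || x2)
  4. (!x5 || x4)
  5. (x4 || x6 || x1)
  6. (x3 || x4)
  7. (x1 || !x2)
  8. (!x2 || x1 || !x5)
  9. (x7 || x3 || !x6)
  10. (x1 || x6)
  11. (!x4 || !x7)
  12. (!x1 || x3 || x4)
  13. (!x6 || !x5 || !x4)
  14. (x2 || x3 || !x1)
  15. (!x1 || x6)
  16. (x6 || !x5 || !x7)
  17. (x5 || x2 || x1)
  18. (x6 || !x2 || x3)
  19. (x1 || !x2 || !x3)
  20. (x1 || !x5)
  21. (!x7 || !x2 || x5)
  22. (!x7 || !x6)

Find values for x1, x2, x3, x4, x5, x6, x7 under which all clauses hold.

x1=True, x2=False, x3=True, x4=False, x5=False, x6=True, x7=False

Branch on x1: take x1 = True.
  then x6 is forced to True.
  then x7 is forced to False.
  then x3 is forced to True.
Try x4 = False.
  then x5 is forced to False.
x2 is now unconstrained; take x2 = False.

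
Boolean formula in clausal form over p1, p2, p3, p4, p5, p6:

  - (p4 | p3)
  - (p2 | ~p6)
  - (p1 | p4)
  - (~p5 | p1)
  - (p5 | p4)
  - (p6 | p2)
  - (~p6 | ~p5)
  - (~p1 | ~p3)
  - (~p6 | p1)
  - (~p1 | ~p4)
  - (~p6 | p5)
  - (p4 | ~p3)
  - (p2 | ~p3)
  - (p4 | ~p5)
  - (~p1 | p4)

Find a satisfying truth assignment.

p1=F, p2=T, p3=T, p4=T, p5=F, p6=F

Check each clause:
  1. (p4 | p3) — p3 is true.
  2. (p2 | ~p6) — ~p6 is true.
  3. (p1 | p4) — p4 is true.
  4. (~p5 | p1) — ~p5 is true.
  5. (p4 | p5) — p4 is true.
  6. (p6 | p2) — p2 is true.
  7. (~p6 | ~p5) — ~p6 is true.
  8. (~p1 | ~p3) — ~p1 is true.
  9. (~p6 | p1) — ~p6 is true.
  10. (~p1 | ~p4) — ~p1 is true.
  11. (~p6 | p5) — ~p6 is true.
  12. (~p3 | p4) — p4 is true.
  13. (p2 | ~p3) — p2 is true.
  14. (~p5 | p4) — ~p5 is true.
  15. (p4 | ~p1) — p4 is true.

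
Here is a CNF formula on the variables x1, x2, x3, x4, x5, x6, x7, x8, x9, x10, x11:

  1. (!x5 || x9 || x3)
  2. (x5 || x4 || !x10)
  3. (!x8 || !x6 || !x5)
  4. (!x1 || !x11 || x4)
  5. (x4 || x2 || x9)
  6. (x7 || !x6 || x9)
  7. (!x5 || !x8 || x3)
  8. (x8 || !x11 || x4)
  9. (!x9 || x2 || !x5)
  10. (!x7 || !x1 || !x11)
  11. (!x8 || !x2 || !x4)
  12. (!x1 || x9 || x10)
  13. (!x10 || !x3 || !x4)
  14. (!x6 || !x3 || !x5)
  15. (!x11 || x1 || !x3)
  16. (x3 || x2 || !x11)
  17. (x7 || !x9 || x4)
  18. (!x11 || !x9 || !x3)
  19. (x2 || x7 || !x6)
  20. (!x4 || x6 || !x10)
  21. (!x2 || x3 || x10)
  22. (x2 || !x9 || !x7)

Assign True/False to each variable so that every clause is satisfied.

x1=T  x2=T  x3=T  x4=T  x5=F  x6=F  x7=T  x8=F  x9=T  x10=F  x11=F

Pure literal: x11 appears only negated; assign x11 = False.
Branch on x1: take x1 = True.
Try x2 = True.
For the remaining variables, x3 = True, x4 = True, x5 = False, x6 = False, x7 = True, x8 = False, x9 = True, x10 = False works.
Every clause has at least one true literal under this assignment.
Check each clause:
  1. (!x5 || x9 || x3) — x3 is true.
  2. (!x10 || x5 || x4) — x4 is true.
  3. (!x6 || !x5 || !x8) — !x8 is true.
  4. (!x11 || !x1 || x4) — x4 is true.
  5. (x9 || x4 || x2) — x9 is true.
  6. (!x6 || x7 || x9) — x9 is true.
  7. (!x8 || !x5 || x3) — !x8 is true.
  8. (x8 || x4 || !x11) — x4 is true.
  9. (!x5 || x2 || !x9) — x2 is true.
  10. (!x7 || !x11 || !x1) — !x11 is true.
  11. (!x8 || !x4 || !x2) — !x8 is true.
  12. (x9 || !x1 || x10) — x9 is true.
  13. (!x4 || !x3 || !x10) — !x10 is true.
  14. (!x6 || !x3 || !x5) — !x6 is true.
  15. (!x3 || x1 || !x11) — x1 is true.
  16. (x3 || !x11 || x2) — x2 is true.
  17. (!x9 || x7 || x4) — x4 is true.
  18. (!x9 || !x11 || !x3) — !x11 is true.
  19. (!x6 || x2 || x7) — !x6 is true.
  20. (!x10 || !x4 || x6) — !x10 is true.
  21. (!x2 || x3 || x10) — x3 is true.
  22. (x2 || !x9 || !x7) — x2 is true.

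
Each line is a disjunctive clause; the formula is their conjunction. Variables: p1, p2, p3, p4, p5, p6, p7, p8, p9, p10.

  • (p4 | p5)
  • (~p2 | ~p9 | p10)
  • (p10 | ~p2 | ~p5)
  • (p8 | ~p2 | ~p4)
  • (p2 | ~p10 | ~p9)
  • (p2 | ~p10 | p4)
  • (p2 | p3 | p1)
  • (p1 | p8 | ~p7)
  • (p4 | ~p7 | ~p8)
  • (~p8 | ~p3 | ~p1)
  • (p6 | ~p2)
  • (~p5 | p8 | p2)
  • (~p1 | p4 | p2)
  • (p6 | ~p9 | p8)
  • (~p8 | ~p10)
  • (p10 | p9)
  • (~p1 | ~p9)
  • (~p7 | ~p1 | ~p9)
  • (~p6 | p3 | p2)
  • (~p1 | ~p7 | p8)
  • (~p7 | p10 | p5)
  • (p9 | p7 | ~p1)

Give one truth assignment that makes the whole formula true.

p1=0  p2=0  p3=1  p4=1  p5=0  p6=1  p7=0  p8=1  p9=1  p10=0

Check each clause:
  1. (p5 | p4) — p4 is true.
  2. (~p9 | p10 | ~p2) — ~p2 is true.
  3. (p10 | ~p5 | ~p2) — ~p5 is true.
  4. (~p4 | ~p2 | p8) — p8 is true.
  5. (p2 | ~p9 | ~p10) — ~p10 is true.
  6. (p2 | ~p10 | p4) — p4 is true.
  7. (p3 | p2 | p1) — p3 is true.
  8. (~p7 | p1 | p8) — p8 is true.
  9. (~p7 | ~p8 | p4) — ~p7 is true.
  10. (~p8 | ~p3 | ~p1) — ~p1 is true.
  11. (p6 | ~p2) — p6 is true.
  12. (p8 | p2 | ~p5) — p8 is true.
  13. (p2 | ~p1 | p4) — p4 is true.
  14. (p8 | p6 | ~p9) — p8 is true.
  15. (~p10 | ~p8) — ~p10 is true.
  16. (p9 | p10) — p9 is true.
  17. (~p1 | ~p9) — ~p1 is true.
  18. (~p1 | ~p9 | ~p7) — ~p7 is true.
  19. (p3 | ~p6 | p2) — p3 is true.
  20. (~p7 | ~p1 | p8) — p8 is true.
  21. (p10 | p5 | ~p7) — ~p7 is true.
  22. (p9 | p7 | ~p1) — p9 is true.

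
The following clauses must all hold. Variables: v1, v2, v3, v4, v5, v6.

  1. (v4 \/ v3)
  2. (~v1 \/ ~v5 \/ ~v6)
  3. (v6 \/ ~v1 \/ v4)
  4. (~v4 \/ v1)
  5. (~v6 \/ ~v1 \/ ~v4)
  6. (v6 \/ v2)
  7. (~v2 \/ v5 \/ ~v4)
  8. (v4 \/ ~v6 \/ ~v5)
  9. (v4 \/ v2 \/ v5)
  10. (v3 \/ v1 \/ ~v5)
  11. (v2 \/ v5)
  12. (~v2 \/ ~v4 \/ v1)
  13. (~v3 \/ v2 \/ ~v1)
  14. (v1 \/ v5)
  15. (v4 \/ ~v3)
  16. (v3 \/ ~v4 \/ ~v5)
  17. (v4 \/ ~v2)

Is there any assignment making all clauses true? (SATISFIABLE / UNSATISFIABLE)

SATISFIABLE

Branch on v1: take v1 = True.
The remaining clauses are satisfied by v2 = True, v3 = True, v4 = True, v5 = True, v6 = False.
So v1=T, v2=T, v3=T, v4=T, v5=T, v6=F is a satisfying assignment.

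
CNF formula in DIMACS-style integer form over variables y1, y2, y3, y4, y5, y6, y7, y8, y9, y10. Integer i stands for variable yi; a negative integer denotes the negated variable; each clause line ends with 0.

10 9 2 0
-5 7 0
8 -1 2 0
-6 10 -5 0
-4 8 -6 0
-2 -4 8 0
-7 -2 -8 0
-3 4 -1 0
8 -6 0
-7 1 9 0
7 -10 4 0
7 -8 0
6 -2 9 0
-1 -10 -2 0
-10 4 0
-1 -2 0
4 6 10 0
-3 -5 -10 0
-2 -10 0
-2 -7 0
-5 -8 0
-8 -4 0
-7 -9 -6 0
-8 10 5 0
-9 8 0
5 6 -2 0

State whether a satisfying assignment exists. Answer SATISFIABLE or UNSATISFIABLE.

SATISFIABLE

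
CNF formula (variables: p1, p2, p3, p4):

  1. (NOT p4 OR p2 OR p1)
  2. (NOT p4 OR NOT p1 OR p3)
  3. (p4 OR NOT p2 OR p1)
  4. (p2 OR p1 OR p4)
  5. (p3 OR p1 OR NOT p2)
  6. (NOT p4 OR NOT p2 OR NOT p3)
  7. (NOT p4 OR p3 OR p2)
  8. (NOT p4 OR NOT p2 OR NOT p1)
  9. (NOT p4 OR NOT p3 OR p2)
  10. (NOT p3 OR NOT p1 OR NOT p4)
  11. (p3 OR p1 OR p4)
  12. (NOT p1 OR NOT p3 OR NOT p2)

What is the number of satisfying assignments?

3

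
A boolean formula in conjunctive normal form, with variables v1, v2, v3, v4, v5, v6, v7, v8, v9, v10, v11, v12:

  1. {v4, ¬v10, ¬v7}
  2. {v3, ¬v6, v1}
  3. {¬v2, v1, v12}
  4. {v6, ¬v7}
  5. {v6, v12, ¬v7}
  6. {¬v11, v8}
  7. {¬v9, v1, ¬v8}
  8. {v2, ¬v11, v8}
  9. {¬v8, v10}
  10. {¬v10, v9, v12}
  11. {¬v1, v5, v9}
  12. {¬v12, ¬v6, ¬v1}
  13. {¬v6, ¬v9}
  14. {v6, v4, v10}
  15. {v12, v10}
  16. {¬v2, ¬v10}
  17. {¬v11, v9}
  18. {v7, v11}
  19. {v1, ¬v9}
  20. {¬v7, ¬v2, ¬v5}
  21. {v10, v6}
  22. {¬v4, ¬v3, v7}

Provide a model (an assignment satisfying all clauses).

Try v1 = False.
  then v9 is forced to False.
  then v11 is forced to False.
  then v7 is forced to True.
  then v6 is forced to True.
  then v3 is forced to True.
Set v2 = False and propagate.
The remaining clauses are satisfied by v4 = False, v5 = True, v8 = False, v10 = False, v12 = True.

v1 = F, v2 = F, v3 = T, v4 = F, v5 = T, v6 = T, v7 = T, v8 = F, v9 = F, v10 = F, v11 = F, v12 = T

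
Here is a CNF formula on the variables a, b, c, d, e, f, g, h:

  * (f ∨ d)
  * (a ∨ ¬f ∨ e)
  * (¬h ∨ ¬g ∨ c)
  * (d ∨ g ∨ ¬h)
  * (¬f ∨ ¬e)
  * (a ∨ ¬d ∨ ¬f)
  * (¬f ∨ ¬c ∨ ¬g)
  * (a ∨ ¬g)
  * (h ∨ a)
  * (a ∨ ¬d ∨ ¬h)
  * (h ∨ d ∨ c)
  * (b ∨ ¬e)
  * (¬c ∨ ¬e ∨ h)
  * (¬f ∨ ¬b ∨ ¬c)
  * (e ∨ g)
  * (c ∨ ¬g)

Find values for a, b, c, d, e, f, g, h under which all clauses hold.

a=T  b=F  c=T  d=T  e=F  f=F  g=T  h=F

a occurs only positively in the remaining clauses — set a = True.
Branch on b: take b = False.
  then e is forced to False.
  then g is forced to True.
  then c is forced to True.
  then f is forced to False.
  then d is forced to True.
h is now unconstrained; take h = False.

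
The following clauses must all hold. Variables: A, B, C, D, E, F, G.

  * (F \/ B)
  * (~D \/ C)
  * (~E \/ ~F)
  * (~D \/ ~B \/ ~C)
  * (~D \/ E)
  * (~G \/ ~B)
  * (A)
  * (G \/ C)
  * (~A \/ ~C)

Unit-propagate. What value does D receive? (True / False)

(A) stands alone — A = True.
In (~A \/ ~C), ~A is now false; ~C must hold, so C = False.
From (C \/ ~D) and C = False: D = False.

False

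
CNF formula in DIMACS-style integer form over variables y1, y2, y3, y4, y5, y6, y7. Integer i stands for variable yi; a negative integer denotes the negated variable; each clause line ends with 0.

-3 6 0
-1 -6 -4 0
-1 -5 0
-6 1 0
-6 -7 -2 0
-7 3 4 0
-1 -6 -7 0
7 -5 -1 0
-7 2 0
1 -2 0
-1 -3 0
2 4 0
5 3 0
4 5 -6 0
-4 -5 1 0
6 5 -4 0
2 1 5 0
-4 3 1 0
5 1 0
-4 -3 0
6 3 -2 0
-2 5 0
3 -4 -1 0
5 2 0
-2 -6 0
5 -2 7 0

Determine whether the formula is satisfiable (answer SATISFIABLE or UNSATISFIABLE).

y1 = True:
  propagation gives y5=False, y3=False; an empty clause results — contradiction.
y1 = False:
  propagation gives y6=False, y3=False, y2=False, y7=False; an empty clause results — contradiction.
Every branch closes, so no satisfying assignment exists.

UNSATISFIABLE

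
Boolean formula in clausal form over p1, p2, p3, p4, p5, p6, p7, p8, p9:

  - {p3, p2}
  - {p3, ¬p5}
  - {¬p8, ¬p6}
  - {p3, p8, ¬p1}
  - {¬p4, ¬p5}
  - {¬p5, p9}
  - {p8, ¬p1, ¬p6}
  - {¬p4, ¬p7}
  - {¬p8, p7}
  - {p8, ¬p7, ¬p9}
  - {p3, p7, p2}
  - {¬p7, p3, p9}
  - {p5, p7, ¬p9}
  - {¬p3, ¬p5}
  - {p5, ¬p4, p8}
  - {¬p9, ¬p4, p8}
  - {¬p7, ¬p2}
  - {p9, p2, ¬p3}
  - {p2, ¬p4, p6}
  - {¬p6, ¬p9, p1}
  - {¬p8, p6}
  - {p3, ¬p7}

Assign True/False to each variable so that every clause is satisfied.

Pure literal: p4 appears only negated; assign p4 = False.
Try p1 = True.
For the remaining variables, p2 = True, p3 = True, p5 = False, p6 = False, p7 = False, p8 = False, p9 = False works.
Every clause has at least one true literal under this assignment.
Check each clause:
  1. {p3, p2} — p2 is true.
  2. {p3, ¬p5} — p3 is true.
  3. {¬p8, ¬p6} — ¬p8 is true.
  4. {p3, ¬p1, p8} — p3 is true.
  5. {¬p5, ¬p4} — ¬p5 is true.
  6. {¬p5, p9} — ¬p5 is true.
  7. {p8, ¬p1, ¬p6} — ¬p6 is true.
  8. {¬p7, ¬p4} — ¬p7 is true.
  9. {¬p8, p7} — ¬p8 is true.
  10. {p8, ¬p9, ¬p7} — ¬p7 is true.
  11. {p7, p2, p3} — p2 is true.
  12. {p9, ¬p7, p3} — ¬p7 is true.
  13. {¬p9, p5, p7} — ¬p9 is true.
  14. {¬p3, ¬p5} — ¬p5 is true.
  15. {¬p4, p5, p8} — ¬p4 is true.
  16. {p8, ¬p4, ¬p9} — ¬p4 is true.
  17. {¬p2, ¬p7} — ¬p7 is true.
  18. {p9, ¬p3, p2} — p2 is true.
  19. {p6, ¬p4, p2} — p2 is true.
  20. {¬p9, ¬p6, p1} — p1 is true.
  21. {¬p8, p6} — ¬p8 is true.
  22. {p3, ¬p7} — ¬p7 is true.

p1 = True, p2 = True, p3 = True, p4 = False, p5 = False, p6 = False, p7 = False, p8 = False, p9 = False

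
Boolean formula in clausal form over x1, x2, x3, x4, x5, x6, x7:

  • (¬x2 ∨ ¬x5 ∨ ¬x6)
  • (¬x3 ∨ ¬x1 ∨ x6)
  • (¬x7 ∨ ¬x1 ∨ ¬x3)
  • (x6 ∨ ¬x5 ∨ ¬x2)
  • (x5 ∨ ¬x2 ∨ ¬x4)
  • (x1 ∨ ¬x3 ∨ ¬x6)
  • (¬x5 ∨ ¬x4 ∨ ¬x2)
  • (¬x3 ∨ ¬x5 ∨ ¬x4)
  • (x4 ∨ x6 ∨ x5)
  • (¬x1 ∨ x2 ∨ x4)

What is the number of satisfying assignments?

32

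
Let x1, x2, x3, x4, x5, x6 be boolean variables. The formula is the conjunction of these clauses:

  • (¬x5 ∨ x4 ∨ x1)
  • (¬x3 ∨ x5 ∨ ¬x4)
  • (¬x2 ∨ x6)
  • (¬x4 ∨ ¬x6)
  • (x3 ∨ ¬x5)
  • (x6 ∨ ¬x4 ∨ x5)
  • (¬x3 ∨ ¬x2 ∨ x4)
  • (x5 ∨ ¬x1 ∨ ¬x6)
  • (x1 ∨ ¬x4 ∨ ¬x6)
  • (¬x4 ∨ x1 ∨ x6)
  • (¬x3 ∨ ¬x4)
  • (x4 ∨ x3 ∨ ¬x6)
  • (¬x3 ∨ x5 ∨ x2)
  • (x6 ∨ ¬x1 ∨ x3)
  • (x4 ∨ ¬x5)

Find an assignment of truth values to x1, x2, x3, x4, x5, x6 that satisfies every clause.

Try x1 = False.
The remaining clauses are satisfied by x2 = False, x3 = False, x4 = False, x5 = False, x6 = False.
Check each clause:
  1. (¬x5 ∨ x1 ∨ x4) — ¬x5 is true.
  2. (¬x3 ∨ ¬x4 ∨ x5) — ¬x3 is true.
  3. (x6 ∨ ¬x2) — ¬x2 is true.
  4. (¬x4 ∨ ¬x6) — ¬x6 is true.
  5. (¬x5 ∨ x3) — ¬x5 is true.
  6. (x5 ∨ ¬x4 ∨ x6) — ¬x4 is true.
  7. (x4 ∨ ¬x2 ∨ ¬x3) — ¬x3 is true.
  8. (¬x6 ∨ x5 ∨ ¬x1) — ¬x6 is true.
  9. (x1 ∨ ¬x4 ∨ ¬x6) — ¬x6 is true.
  10. (¬x4 ∨ x6 ∨ x1) — ¬x4 is true.
  11. (¬x4 ∨ ¬x3) — ¬x4 is true.
  12. (x4 ∨ x3 ∨ ¬x6) — ¬x6 is true.
  13. (x5 ∨ ¬x3 ∨ x2) — ¬x3 is true.
  14. (¬x1 ∨ x3 ∨ x6) — ¬x1 is true.
  15. (x4 ∨ ¬x5) — ¬x5 is true.

x1=F, x2=F, x3=F, x4=F, x5=F, x6=F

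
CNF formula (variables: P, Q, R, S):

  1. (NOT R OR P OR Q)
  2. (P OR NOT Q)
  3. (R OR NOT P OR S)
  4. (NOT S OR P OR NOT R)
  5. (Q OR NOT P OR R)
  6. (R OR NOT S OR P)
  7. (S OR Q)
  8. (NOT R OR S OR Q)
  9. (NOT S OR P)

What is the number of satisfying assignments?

4

Satisfying assignments:
  P=T Q=F R=T S=T
  P=T Q=T R=F S=T
  P=T Q=T R=T S=F
  P=T Q=T R=T S=T
Count: 4.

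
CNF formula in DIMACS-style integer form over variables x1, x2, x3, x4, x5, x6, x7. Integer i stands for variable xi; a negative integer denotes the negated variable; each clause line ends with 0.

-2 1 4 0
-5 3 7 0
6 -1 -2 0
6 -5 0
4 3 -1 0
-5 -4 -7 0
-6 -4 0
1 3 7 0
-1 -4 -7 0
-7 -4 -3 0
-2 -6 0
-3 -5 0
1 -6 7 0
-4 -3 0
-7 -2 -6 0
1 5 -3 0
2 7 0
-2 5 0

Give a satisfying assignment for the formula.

x1 = T, x2 = F, x3 = T, x4 = F, x5 = F, x6 = F, x7 = T

Check each clause:
  1. (x4 \/ x1 \/ ~x2) — x1 is true.
  2. (x7 \/ ~x5 \/ x3) — x3 is true.
  3. (~x2 \/ x6 \/ ~x1) — ~x2 is true.
  4. (x6 \/ ~x5) — ~x5 is true.
  5. (x4 \/ x3 \/ ~x1) — x3 is true.
  6. (~x4 \/ ~x5 \/ ~x7) — ~x5 is true.
  7. (~x4 \/ ~x6) — ~x6 is true.
  8. (x1 \/ x7 \/ x3) — x1 is true.
  9. (~x4 \/ ~x7 \/ ~x1) — ~x4 is true.
  10. (~x4 \/ ~x7 \/ ~x3) — ~x4 is true.
  11. (~x6 \/ ~x2) — ~x6 is true.
  12. (~x3 \/ ~x5) — ~x5 is true.
  13. (~x6 \/ x1 \/ x7) — x1 is true.
  14. (~x3 \/ ~x4) — ~x4 is true.
  15. (~x6 \/ ~x2 \/ ~x7) — ~x6 is true.
  16. (x5 \/ ~x3 \/ x1) — x1 is true.
  17. (x2 \/ x7) — x7 is true.
  18. (x5 \/ ~x2) — ~x2 is true.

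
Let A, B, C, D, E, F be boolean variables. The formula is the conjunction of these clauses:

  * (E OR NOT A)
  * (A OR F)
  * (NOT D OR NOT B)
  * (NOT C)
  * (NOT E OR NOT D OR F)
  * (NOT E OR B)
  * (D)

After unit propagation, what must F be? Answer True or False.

True

(NOT C) is a unit clause: C = False.
Unit clause (D) sets D = True.
In (NOT D OR NOT B), NOT D is now false; NOT B must hold, so B = False.
From (NOT E OR B) and B = False: E = False.
(NOT A OR E) with E = False leaves only NOT A, so A = False.
(A OR F): since A = False, the clause reduces to (F). F = True.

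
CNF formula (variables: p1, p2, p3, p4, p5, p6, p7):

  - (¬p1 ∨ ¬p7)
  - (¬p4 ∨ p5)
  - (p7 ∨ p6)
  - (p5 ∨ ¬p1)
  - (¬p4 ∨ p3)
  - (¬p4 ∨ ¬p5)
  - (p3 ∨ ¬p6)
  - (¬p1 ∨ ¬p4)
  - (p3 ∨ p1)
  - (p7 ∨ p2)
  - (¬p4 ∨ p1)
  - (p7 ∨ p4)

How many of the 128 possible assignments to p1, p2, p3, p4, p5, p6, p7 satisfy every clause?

The models are:
  p1=0 p2=0 p3=1 p4=0 p5=0 p6=0 p7=1
  p1=0 p2=0 p3=1 p4=0 p5=0 p6=1 p7=1
  p1=0 p2=0 p3=1 p4=0 p5=1 p6=0 p7=1
  p1=0 p2=0 p3=1 p4=0 p5=1 p6=1 p7=1
  p1=0 p2=1 p3=1 p4=0 p5=0 p6=0 p7=1
  p1=0 p2=1 p3=1 p4=0 p5=0 p6=1 p7=1
  p1=0 p2=1 p3=1 p4=0 p5=1 p6=0 p7=1
  p1=0 p2=1 p3=1 p4=0 p5=1 p6=1 p7=1
Count: 8.

8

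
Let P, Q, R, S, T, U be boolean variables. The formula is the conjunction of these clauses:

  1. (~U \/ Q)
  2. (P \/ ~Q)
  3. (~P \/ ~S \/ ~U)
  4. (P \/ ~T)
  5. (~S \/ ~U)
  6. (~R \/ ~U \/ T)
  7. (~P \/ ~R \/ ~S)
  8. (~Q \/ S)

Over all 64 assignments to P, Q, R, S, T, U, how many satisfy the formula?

Split on P, then S.
  P=T, S=T: remaining (Q,R,T,U) ∈ {(F,F,F,F); (F,F,T,F); (T,F,F,F); (T,F,T,F)} — 4.
  P=T, S=F: remaining (Q,R,T,U) ∈ {(F,F,F,F); (F,F,T,F); (F,T,F,F); (F,T,T,F)} — 4.
  P=F, S=T: remaining (Q,R,T,U) ∈ {(F,F,F,F); (F,T,F,F)} — 2.
  P=F, S=F: remaining (Q,R,T,U) ∈ {(F,F,F,F); (F,T,F,F)} — 2.
Total: 4 + 4 + 2 + 2 = 12.

12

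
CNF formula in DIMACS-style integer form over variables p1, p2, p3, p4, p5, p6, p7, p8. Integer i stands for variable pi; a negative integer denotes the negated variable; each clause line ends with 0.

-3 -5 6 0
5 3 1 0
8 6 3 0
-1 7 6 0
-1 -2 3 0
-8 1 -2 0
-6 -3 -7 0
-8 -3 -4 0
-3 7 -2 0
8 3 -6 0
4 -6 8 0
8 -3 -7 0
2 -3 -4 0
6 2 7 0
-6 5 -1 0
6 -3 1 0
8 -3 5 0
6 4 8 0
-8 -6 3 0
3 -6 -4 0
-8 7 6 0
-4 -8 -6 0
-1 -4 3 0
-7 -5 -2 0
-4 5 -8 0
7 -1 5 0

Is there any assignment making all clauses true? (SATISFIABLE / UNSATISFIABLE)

Branch on p1: take p1 = False.
Branch on p2: take p2 = False.
The remaining clauses are satisfied by p3 = True, p4 = False, p5 = True, p6 = True, p7 = False, p8 = True.
Every clause has at least one true literal under this assignment.
So p1=F, p2=F, p3=T, p4=F, p5=T, p6=T, p7=F, p8=T is a satisfying assignment.

SATISFIABLE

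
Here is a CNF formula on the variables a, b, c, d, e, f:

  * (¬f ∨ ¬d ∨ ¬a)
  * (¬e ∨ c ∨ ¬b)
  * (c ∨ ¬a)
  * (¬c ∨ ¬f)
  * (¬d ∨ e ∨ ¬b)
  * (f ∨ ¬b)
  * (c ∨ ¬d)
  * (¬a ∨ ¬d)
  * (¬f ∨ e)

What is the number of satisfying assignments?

Split on c, then d.
  c=1, d=1: remaining (a,b,e,f) ∈ {(0,0,0,0); (0,0,1,0)} — 2.
  c=1, d=0: remaining (a,b,e,f) ∈ {(0,0,0,0); (0,0,1,0); (1,0,0,0); (1,0,1,0)} — 4.
  c=0, d=1: a clause becomes empty — 0.
  c=0, d=0: remaining (a,b,e,f) ∈ {(0,0,0,0); (0,0,1,0); (0,0,1,1)} — 3.
Total: 2 + 4 + 0 + 3 = 9.

9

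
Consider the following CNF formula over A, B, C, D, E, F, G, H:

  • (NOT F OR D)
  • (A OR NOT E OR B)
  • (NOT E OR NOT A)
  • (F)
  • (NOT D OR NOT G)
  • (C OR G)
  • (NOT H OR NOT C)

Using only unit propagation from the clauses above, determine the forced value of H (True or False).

(F) is a unit clause: F = True.
In (NOT F OR D), NOT F is now false; D must hold, so D = True.
(NOT G OR NOT D): since D = True, the clause reduces to (NOT G). G = False.
(G OR C): since G = False, the clause reduces to (C). C = True.
(NOT C OR NOT H): since C = True, the clause reduces to (NOT H). H = False.

False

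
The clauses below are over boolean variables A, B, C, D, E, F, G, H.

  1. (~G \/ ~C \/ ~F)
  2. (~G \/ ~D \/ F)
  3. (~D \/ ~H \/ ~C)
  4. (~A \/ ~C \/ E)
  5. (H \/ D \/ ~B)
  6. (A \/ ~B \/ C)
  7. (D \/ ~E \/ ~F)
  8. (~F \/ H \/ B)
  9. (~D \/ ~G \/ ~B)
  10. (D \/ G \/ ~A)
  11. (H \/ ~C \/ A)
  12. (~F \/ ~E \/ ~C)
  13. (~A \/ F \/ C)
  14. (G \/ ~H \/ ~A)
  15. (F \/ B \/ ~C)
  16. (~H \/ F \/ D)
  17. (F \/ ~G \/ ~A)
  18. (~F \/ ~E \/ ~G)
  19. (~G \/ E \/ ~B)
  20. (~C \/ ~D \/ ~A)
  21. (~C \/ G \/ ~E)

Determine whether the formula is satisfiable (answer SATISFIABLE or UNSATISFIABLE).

SATISFIABLE

Branch on A: take A = False.
Branch on B: take B = False.
Set C = False and propagate.
For the remaining variables, D = True, E = False, F = True, G = False, H = True works.
So A=F, B=F, C=F, D=T, E=F, F=T, G=F, H=T is a satisfying assignment.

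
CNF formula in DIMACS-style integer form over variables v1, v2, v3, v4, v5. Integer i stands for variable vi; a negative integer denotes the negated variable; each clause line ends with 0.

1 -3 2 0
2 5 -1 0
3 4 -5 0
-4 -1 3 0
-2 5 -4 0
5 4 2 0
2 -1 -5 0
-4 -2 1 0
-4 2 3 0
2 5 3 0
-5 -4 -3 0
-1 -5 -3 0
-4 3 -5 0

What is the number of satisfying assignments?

5

Satisfying assignments:
  v1=F v2=T v3=F v4=F v5=F
  v1=F v2=T v3=T v4=F v5=F
  v1=F v2=T v3=T v4=F v5=T
  v1=T v2=T v3=F v4=F v5=F
  v1=T v2=T v3=T v4=F v5=F
That's 5 in total.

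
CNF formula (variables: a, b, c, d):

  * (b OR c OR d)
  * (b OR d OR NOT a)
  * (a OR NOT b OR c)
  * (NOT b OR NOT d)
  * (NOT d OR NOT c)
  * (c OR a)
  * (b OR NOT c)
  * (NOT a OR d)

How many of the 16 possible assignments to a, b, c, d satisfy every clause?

Satisfying assignments:
  a=F b=T c=T d=F
  a=T b=F c=F d=T
Count: 2.

2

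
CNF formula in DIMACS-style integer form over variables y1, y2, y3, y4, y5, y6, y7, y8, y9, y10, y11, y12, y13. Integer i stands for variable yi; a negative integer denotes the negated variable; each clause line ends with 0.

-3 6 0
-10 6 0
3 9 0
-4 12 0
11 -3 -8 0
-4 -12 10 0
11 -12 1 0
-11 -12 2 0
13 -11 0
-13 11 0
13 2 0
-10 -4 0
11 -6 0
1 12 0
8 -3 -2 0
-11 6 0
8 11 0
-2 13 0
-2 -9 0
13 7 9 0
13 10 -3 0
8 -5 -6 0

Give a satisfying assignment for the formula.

y1 = True  y2 = True  y3 = True  y4 = False  y5 = False  y6 = True  y7 = True  y8 = True  y9 = False  y10 = True  y11 = True  y12 = True  y13 = True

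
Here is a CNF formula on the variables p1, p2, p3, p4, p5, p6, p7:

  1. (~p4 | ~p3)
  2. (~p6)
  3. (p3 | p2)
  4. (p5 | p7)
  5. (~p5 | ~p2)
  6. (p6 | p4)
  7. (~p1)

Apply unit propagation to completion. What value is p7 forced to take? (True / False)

(~p6) stands alone — p6 = False.
(p6 | p4) with p6 = False leaves only p4, so p4 = True.
In (~p4 | ~p3), ~p4 is now false; ~p3 must hold, so p3 = False.
In (p2 | p3), p3 is now false; p2 must hold, so p2 = True.
(~p5 | ~p2) with p2 = True leaves only ~p5, so p5 = False.
(p5 | p7) with p5 = False leaves only p7, so p7 = True.

True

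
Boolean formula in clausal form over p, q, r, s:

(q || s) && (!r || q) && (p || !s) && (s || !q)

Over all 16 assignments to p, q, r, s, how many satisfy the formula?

3

Satisfying assignments:
  p=T q=F r=F s=T
  p=T q=T r=F s=T
  p=T q=T r=T s=T
Count: 3.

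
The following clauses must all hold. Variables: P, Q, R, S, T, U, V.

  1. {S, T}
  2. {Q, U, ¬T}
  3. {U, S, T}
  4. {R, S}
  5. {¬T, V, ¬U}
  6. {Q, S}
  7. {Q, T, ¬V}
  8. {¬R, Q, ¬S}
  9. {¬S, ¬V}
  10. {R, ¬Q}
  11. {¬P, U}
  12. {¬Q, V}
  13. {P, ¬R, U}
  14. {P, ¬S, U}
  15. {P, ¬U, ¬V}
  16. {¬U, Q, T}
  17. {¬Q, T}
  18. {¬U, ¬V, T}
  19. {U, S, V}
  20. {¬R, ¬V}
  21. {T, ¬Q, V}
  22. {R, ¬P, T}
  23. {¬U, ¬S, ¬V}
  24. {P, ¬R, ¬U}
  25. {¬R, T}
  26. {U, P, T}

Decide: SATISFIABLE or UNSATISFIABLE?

U = True:
  T = True:
    propagation gives V=True, S=False, R=True; an empty clause results — contradiction.
  T = False:
    propagation gives S=True, V=False, Q=False; an empty clause results — contradiction.
U = False:
  propagation gives P=False, R=False, S=True; an empty clause results — contradiction.
Every branch closes, so no satisfying assignment exists.

UNSATISFIABLE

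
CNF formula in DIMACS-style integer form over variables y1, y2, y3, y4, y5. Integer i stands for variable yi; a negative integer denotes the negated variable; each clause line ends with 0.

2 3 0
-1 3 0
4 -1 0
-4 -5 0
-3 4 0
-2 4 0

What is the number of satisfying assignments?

Satisfying assignments:
  y1=0 y2=0 y3=1 y4=1 y5=0
  y1=0 y2=1 y3=0 y4=1 y5=0
  y1=0 y2=1 y3=1 y4=1 y5=0
  y1=1 y2=0 y3=1 y4=1 y5=0
  y1=1 y2=1 y3=1 y4=1 y5=0
Count: 5.

5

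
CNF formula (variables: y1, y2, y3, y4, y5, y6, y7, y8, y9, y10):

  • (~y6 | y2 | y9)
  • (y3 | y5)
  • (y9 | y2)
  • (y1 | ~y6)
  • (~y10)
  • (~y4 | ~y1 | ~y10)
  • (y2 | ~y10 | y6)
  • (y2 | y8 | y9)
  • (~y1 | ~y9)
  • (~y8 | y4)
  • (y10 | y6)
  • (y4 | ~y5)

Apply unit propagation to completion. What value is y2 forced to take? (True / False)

True

(~y10) stands alone — y10 = False.
(y6 | y10): since y10 = False, the clause reduces to (y6). y6 = True.
From (~y6 | y1) and y6 = True: y1 = True.
In (~y1 | ~y9), ~y1 is now false; ~y9 must hold, so y9 = False.
In (y9 | ~y6 | y2), y9, ~y6 are now false; y2 must hold, so y2 = True.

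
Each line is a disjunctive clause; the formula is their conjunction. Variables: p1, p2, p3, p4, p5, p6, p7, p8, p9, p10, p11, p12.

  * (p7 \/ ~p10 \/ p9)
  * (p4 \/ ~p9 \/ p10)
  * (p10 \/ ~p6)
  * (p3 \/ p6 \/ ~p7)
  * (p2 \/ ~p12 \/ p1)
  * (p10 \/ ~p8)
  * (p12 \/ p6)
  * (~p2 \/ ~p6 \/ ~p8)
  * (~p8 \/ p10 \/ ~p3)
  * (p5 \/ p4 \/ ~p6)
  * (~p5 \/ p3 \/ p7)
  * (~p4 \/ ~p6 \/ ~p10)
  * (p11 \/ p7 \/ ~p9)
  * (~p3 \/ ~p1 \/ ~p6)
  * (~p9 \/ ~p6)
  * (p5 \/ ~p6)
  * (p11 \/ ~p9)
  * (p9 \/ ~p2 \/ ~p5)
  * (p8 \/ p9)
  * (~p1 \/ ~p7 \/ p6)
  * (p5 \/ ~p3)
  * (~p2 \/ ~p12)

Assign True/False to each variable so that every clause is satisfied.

p1=True, p2=False, p3=False, p4=True, p5=False, p6=False, p7=False, p8=True, p9=True, p10=True, p11=True, p12=True

Pure literal: p11 appears only positively; assign p11 = True.
Set p1 = True and propagate.
Set p2 = False and propagate.
For the remaining variables, p3 = False, p4 = True, p5 = False, p6 = False, p7 = False, p8 = True, p9 = True, p10 = True, p12 = True works.
Check each clause:
  1. (p9 \/ ~p10 \/ p7) — p9 is true.
  2. (p4 \/ ~p9 \/ p10) — p10 is true.
  3. (~p6 \/ p10) — ~p6 is true.
  4. (p6 \/ ~p7 \/ p3) — ~p7 is true.
  5. (~p12 \/ p1 \/ p2) — p1 is true.
  6. (p10 \/ ~p8) — p10 is true.
  7. (p12 \/ p6) — p12 is true.
  8. (~p2 \/ ~p8 \/ ~p6) — ~p6 is true.
  9. (~p8 \/ ~p3 \/ p10) — p10 is true.
  10. (~p6 \/ p5 \/ p4) — ~p6 is true.
  11. (~p5 \/ p3 \/ p7) — ~p5 is true.
  12. (~p6 \/ ~p4 \/ ~p10) — ~p6 is true.
  13. (p7 \/ ~p9 \/ p11) — p11 is true.
  14. (~p6 \/ ~p1 \/ ~p3) — ~p6 is true.
  15. (~p9 \/ ~p6) — ~p6 is true.
  16. (p5 \/ ~p6) — ~p6 is true.
  17. (~p9 \/ p11) — p11 is true.
  18. (p9 \/ ~p2 \/ ~p5) — p9 is true.
  19. (p8 \/ p9) — p8 is true.
  20. (~p7 \/ ~p1 \/ p6) — ~p7 is true.
  21. (~p3 \/ p5) — ~p3 is true.
  22. (~p2 \/ ~p12) — ~p2 is true.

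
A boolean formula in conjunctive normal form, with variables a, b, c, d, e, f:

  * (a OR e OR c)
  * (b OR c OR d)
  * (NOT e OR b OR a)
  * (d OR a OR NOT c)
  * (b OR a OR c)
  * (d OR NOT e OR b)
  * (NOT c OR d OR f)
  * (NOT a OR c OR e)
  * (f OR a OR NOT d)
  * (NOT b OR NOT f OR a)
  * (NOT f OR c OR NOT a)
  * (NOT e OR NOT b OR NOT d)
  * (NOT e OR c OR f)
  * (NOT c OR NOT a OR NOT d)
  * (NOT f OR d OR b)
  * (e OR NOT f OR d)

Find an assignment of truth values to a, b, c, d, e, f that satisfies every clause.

a=T  b=T  c=T  d=F  e=T  f=T

Branch on a: take a = True.
Try b = True.
For the remaining variables, c = True, d = False, e = True, f = True works.
Check each clause:
  1. (e OR a OR c) — a is true.
  2. (b OR d OR c) — b is true.
  3. (a OR b OR NOT e) — a is true.
  4. (NOT c OR d OR a) — a is true.
  5. (b OR a OR c) — a is true.
  6. (NOT e OR b OR d) — b is true.
  7. (d OR NOT c OR f) — f is true.
  8. (c OR NOT a OR e) — c is true.
  9. (a OR NOT d OR f) — a is true.
  10. (a OR NOT f OR NOT b) — a is true.
  11. (c OR NOT a OR NOT f) — c is true.
  12. (NOT e OR NOT d OR NOT b) — NOT d is true.
  13. (f OR c OR NOT e) — c is true.
  14. (NOT a OR NOT d OR NOT c) — NOT d is true.
  15. (d OR b OR NOT f) — b is true.
  16. (e OR d OR NOT f) — e is true.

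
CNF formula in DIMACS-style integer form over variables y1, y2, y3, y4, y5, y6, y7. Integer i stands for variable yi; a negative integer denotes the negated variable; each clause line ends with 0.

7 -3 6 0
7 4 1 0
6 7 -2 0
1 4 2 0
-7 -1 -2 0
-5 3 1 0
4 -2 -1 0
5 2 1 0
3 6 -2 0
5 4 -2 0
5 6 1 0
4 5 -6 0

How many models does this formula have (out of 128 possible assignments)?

40

Case analysis on y1 and y2:
  y1=1, y2=1: remaining (y3,y4,y5,y6,y7) ∈ {(0,1,0,1,0); (0,1,1,1,0); (1,1,0,1,0); (1,1,1,1,0)} — 4.
  y1=1, y2=0: 24 of the 32 assignments to (y3,y4,y5,y6,y7) work.
  y1=0, y2=1: 9 of the 32 assignments to (y3,y4,y5,y6,y7) work.
  y1=0, y2=0: remaining (y3,y4,y5,y6,y7) ∈ {(1,1,1,0,1); (1,1,1,1,0); (1,1,1,1,1)} — 3.
Total: 4 + 24 + 9 + 3 = 40.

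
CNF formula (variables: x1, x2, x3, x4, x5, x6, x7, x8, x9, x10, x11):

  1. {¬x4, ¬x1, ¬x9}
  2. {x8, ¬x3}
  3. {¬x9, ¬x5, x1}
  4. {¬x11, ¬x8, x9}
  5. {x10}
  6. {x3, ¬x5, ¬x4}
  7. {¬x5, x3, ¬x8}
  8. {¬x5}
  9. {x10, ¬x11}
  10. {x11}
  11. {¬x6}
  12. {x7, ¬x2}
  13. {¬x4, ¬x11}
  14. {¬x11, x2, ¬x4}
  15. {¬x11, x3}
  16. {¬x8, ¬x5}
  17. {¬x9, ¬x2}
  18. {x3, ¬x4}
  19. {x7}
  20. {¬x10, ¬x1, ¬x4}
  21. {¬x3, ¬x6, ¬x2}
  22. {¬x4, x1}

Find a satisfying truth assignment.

x1=T, x2=F, x3=T, x4=F, x5=F, x6=F, x7=T, x8=T, x9=T, x10=T, x11=T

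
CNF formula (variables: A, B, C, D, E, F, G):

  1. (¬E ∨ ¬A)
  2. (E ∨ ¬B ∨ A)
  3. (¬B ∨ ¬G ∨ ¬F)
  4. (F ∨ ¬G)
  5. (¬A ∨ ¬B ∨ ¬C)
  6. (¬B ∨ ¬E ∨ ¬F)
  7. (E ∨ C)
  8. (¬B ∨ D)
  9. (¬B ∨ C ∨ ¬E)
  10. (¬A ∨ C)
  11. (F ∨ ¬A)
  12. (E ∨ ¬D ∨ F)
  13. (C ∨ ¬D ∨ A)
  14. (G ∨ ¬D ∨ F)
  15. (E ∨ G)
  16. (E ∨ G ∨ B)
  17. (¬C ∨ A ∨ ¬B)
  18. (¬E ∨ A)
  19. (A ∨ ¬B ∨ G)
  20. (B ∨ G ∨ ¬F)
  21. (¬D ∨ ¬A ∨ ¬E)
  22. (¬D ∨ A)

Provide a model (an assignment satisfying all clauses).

A=True, B=False, C=True, D=True, E=False, F=True, G=True

Check each clause:
  1. (¬E ∨ ¬A) — ¬E is true.
  2. (A ∨ E ∨ ¬B) — A is true.
  3. (¬B ∨ ¬G ∨ ¬F) — ¬B is true.
  4. (¬G ∨ F) — F is true.
  5. (¬C ∨ ¬A ∨ ¬B) — ¬B is true.
  6. (¬E ∨ ¬B ∨ ¬F) — ¬E is true.
  7. (E ∨ C) — C is true.
  8. (D ∨ ¬B) — D is true.
  9. (¬E ∨ ¬B ∨ C) — C is true.
  10. (C ∨ ¬A) — C is true.
  11. (F ∨ ¬A) — F is true.
  12. (¬D ∨ F ∨ E) — F is true.
  13. (C ∨ A ∨ ¬D) — A is true.
  14. (¬D ∨ G ∨ F) — F is true.
  15. (G ∨ E) — G is true.
  16. (B ∨ E ∨ G) — G is true.
  17. (¬C ∨ A ∨ ¬B) — A is true.
  18. (A ∨ ¬E) — A is true.
  19. (A ∨ G ∨ ¬B) — A is true.
  20. (¬F ∨ B ∨ G) — G is true.
  21. (¬D ∨ ¬A ∨ ¬E) — ¬E is true.
  22. (¬D ∨ A) — A is true.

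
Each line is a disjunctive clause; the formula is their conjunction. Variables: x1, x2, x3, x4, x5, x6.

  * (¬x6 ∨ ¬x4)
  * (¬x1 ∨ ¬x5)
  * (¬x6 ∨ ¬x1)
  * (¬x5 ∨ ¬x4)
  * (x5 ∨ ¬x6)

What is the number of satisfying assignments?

24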